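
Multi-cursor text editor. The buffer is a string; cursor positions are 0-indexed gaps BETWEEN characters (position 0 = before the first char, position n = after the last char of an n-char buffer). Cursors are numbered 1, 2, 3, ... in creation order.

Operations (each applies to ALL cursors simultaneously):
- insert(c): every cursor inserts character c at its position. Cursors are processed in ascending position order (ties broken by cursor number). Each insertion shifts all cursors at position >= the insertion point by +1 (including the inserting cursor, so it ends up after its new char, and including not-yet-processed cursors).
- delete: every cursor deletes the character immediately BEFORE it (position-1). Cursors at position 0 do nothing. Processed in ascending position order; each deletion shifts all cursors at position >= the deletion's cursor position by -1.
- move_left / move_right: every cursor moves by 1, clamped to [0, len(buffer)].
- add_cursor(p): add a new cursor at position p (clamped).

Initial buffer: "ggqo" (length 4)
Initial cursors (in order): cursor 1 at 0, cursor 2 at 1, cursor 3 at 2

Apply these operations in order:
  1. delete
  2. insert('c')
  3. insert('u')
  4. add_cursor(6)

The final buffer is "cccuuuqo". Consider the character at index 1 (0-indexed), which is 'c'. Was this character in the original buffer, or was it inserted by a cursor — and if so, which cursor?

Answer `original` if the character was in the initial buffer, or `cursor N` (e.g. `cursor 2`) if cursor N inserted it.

After op 1 (delete): buffer="qo" (len 2), cursors c1@0 c2@0 c3@0, authorship ..
After op 2 (insert('c')): buffer="cccqo" (len 5), cursors c1@3 c2@3 c3@3, authorship 123..
After op 3 (insert('u')): buffer="cccuuuqo" (len 8), cursors c1@6 c2@6 c3@6, authorship 123123..
After op 4 (add_cursor(6)): buffer="cccuuuqo" (len 8), cursors c1@6 c2@6 c3@6 c4@6, authorship 123123..
Authorship (.=original, N=cursor N): 1 2 3 1 2 3 . .
Index 1: author = 2

Answer: cursor 2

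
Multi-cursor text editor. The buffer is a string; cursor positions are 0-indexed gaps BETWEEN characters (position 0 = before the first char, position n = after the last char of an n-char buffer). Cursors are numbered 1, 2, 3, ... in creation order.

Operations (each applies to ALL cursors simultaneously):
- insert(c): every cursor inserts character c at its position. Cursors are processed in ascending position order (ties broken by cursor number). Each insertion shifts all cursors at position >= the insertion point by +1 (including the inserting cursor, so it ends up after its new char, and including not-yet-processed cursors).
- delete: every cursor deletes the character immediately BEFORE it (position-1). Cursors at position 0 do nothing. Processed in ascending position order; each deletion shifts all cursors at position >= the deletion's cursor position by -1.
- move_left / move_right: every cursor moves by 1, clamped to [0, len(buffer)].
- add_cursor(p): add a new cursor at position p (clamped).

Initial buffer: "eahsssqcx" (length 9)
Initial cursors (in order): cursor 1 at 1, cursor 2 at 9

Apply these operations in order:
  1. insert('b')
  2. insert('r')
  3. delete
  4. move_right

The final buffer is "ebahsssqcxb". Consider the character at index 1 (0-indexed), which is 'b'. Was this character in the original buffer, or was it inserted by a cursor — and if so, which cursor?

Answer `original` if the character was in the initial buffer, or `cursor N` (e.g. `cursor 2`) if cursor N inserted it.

Answer: cursor 1

Derivation:
After op 1 (insert('b')): buffer="ebahsssqcxb" (len 11), cursors c1@2 c2@11, authorship .1........2
After op 2 (insert('r')): buffer="ebrahsssqcxbr" (len 13), cursors c1@3 c2@13, authorship .11........22
After op 3 (delete): buffer="ebahsssqcxb" (len 11), cursors c1@2 c2@11, authorship .1........2
After op 4 (move_right): buffer="ebahsssqcxb" (len 11), cursors c1@3 c2@11, authorship .1........2
Authorship (.=original, N=cursor N): . 1 . . . . . . . . 2
Index 1: author = 1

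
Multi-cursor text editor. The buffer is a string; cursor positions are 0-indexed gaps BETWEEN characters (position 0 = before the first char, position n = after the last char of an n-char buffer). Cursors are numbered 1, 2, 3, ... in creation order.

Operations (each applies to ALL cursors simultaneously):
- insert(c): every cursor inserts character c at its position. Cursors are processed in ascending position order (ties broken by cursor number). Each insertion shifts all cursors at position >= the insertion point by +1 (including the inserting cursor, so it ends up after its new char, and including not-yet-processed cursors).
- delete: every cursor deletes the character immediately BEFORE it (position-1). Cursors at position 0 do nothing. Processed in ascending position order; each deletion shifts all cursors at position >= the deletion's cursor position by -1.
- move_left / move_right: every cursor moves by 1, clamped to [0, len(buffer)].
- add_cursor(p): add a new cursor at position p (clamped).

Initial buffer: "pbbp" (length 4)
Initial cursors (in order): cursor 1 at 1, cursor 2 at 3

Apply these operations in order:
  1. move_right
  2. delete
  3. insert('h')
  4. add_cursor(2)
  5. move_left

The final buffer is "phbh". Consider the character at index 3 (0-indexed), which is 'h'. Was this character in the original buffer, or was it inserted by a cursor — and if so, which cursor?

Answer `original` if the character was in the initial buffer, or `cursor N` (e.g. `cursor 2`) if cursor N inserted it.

Answer: cursor 2

Derivation:
After op 1 (move_right): buffer="pbbp" (len 4), cursors c1@2 c2@4, authorship ....
After op 2 (delete): buffer="pb" (len 2), cursors c1@1 c2@2, authorship ..
After op 3 (insert('h')): buffer="phbh" (len 4), cursors c1@2 c2@4, authorship .1.2
After op 4 (add_cursor(2)): buffer="phbh" (len 4), cursors c1@2 c3@2 c2@4, authorship .1.2
After op 5 (move_left): buffer="phbh" (len 4), cursors c1@1 c3@1 c2@3, authorship .1.2
Authorship (.=original, N=cursor N): . 1 . 2
Index 3: author = 2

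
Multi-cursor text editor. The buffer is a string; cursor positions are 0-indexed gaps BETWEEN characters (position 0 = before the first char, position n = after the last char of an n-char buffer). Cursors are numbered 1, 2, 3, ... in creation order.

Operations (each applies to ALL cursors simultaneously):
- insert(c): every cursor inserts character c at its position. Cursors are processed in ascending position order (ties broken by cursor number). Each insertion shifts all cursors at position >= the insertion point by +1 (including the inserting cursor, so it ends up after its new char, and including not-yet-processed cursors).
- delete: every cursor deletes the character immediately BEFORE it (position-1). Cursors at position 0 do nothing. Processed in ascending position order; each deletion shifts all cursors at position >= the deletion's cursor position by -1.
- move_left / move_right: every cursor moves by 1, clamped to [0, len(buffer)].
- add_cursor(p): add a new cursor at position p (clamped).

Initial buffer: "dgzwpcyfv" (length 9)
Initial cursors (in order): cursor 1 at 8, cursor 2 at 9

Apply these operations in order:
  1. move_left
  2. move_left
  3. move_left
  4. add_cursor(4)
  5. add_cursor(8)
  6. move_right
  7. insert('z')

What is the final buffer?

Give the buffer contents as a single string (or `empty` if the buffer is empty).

Answer: dgzwpzczyzfvz

Derivation:
After op 1 (move_left): buffer="dgzwpcyfv" (len 9), cursors c1@7 c2@8, authorship .........
After op 2 (move_left): buffer="dgzwpcyfv" (len 9), cursors c1@6 c2@7, authorship .........
After op 3 (move_left): buffer="dgzwpcyfv" (len 9), cursors c1@5 c2@6, authorship .........
After op 4 (add_cursor(4)): buffer="dgzwpcyfv" (len 9), cursors c3@4 c1@5 c2@6, authorship .........
After op 5 (add_cursor(8)): buffer="dgzwpcyfv" (len 9), cursors c3@4 c1@5 c2@6 c4@8, authorship .........
After op 6 (move_right): buffer="dgzwpcyfv" (len 9), cursors c3@5 c1@6 c2@7 c4@9, authorship .........
After op 7 (insert('z')): buffer="dgzwpzczyzfvz" (len 13), cursors c3@6 c1@8 c2@10 c4@13, authorship .....3.1.2..4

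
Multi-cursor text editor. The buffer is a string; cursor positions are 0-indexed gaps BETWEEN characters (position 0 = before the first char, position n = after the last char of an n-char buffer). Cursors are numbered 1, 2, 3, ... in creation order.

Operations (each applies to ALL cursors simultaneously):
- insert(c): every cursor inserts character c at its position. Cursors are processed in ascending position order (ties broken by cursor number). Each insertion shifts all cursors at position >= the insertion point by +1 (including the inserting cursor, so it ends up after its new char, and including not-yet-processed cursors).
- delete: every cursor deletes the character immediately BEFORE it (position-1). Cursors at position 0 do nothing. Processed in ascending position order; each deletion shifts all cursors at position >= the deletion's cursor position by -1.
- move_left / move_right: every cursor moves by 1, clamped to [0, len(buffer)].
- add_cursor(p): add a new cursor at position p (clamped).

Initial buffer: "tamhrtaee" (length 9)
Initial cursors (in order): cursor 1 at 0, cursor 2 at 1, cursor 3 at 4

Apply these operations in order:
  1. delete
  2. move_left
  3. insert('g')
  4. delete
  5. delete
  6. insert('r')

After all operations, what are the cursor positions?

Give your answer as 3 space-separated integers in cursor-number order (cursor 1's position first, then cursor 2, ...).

After op 1 (delete): buffer="amrtaee" (len 7), cursors c1@0 c2@0 c3@2, authorship .......
After op 2 (move_left): buffer="amrtaee" (len 7), cursors c1@0 c2@0 c3@1, authorship .......
After op 3 (insert('g')): buffer="ggagmrtaee" (len 10), cursors c1@2 c2@2 c3@4, authorship 12.3......
After op 4 (delete): buffer="amrtaee" (len 7), cursors c1@0 c2@0 c3@1, authorship .......
After op 5 (delete): buffer="mrtaee" (len 6), cursors c1@0 c2@0 c3@0, authorship ......
After op 6 (insert('r')): buffer="rrrmrtaee" (len 9), cursors c1@3 c2@3 c3@3, authorship 123......

Answer: 3 3 3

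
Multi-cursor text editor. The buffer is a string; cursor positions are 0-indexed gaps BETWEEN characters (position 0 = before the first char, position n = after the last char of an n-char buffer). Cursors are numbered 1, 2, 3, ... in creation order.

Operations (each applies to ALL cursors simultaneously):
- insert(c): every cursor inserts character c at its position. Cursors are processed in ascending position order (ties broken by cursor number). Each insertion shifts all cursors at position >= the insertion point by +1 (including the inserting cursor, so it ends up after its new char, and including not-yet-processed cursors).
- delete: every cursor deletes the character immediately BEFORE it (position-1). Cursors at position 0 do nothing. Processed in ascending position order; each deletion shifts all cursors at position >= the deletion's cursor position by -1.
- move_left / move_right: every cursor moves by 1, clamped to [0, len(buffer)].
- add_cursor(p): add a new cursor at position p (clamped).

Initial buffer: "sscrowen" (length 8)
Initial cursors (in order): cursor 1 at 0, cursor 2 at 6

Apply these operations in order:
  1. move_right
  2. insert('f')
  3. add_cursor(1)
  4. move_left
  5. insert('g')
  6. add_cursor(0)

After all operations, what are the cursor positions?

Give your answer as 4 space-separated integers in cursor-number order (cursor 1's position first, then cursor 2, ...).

Answer: 3 11 1 0

Derivation:
After op 1 (move_right): buffer="sscrowen" (len 8), cursors c1@1 c2@7, authorship ........
After op 2 (insert('f')): buffer="sfscrowefn" (len 10), cursors c1@2 c2@9, authorship .1......2.
After op 3 (add_cursor(1)): buffer="sfscrowefn" (len 10), cursors c3@1 c1@2 c2@9, authorship .1......2.
After op 4 (move_left): buffer="sfscrowefn" (len 10), cursors c3@0 c1@1 c2@8, authorship .1......2.
After op 5 (insert('g')): buffer="gsgfscrowegfn" (len 13), cursors c3@1 c1@3 c2@11, authorship 3.11......22.
After op 6 (add_cursor(0)): buffer="gsgfscrowegfn" (len 13), cursors c4@0 c3@1 c1@3 c2@11, authorship 3.11......22.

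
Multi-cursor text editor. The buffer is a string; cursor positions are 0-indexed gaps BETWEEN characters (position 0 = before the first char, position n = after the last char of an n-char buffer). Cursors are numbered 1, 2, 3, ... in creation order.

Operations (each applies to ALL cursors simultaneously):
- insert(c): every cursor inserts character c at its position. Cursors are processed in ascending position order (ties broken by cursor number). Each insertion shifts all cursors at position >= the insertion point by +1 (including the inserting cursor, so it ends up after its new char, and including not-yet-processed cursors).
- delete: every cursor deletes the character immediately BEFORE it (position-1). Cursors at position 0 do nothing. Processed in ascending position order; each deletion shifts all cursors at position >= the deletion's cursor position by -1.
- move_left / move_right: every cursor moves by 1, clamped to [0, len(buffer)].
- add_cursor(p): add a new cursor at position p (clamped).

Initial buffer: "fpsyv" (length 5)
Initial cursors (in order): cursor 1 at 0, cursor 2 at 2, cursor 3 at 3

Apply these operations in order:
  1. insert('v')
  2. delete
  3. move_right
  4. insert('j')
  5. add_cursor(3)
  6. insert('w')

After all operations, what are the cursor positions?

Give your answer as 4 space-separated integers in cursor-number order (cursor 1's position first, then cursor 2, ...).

Answer: 3 8 11 5

Derivation:
After op 1 (insert('v')): buffer="vfpvsvyv" (len 8), cursors c1@1 c2@4 c3@6, authorship 1..2.3..
After op 2 (delete): buffer="fpsyv" (len 5), cursors c1@0 c2@2 c3@3, authorship .....
After op 3 (move_right): buffer="fpsyv" (len 5), cursors c1@1 c2@3 c3@4, authorship .....
After op 4 (insert('j')): buffer="fjpsjyjv" (len 8), cursors c1@2 c2@5 c3@7, authorship .1..2.3.
After op 5 (add_cursor(3)): buffer="fjpsjyjv" (len 8), cursors c1@2 c4@3 c2@5 c3@7, authorship .1..2.3.
After op 6 (insert('w')): buffer="fjwpwsjwyjwv" (len 12), cursors c1@3 c4@5 c2@8 c3@11, authorship .11.4.22.33.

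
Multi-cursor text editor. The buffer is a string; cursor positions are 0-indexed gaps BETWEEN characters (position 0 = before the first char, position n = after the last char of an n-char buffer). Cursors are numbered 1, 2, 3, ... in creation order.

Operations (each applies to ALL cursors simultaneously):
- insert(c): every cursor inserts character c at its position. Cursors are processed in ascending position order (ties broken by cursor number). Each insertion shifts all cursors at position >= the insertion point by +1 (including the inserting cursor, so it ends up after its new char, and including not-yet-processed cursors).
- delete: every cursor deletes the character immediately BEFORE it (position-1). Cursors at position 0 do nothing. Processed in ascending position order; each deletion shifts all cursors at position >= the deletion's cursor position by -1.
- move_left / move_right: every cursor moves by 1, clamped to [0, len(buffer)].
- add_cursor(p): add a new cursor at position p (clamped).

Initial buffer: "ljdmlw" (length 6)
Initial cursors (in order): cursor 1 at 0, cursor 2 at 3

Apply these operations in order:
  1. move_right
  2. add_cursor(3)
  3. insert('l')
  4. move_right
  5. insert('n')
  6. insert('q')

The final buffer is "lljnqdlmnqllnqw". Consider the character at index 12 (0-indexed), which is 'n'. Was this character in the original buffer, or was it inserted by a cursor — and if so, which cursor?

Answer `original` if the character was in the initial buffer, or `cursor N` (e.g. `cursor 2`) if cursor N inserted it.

Answer: cursor 2

Derivation:
After op 1 (move_right): buffer="ljdmlw" (len 6), cursors c1@1 c2@4, authorship ......
After op 2 (add_cursor(3)): buffer="ljdmlw" (len 6), cursors c1@1 c3@3 c2@4, authorship ......
After op 3 (insert('l')): buffer="lljdlmllw" (len 9), cursors c1@2 c3@5 c2@7, authorship .1..3.2..
After op 4 (move_right): buffer="lljdlmllw" (len 9), cursors c1@3 c3@6 c2@8, authorship .1..3.2..
After op 5 (insert('n')): buffer="lljndlmnllnw" (len 12), cursors c1@4 c3@8 c2@11, authorship .1.1.3.32.2.
After op 6 (insert('q')): buffer="lljnqdlmnqllnqw" (len 15), cursors c1@5 c3@10 c2@14, authorship .1.11.3.332.22.
Authorship (.=original, N=cursor N): . 1 . 1 1 . 3 . 3 3 2 . 2 2 .
Index 12: author = 2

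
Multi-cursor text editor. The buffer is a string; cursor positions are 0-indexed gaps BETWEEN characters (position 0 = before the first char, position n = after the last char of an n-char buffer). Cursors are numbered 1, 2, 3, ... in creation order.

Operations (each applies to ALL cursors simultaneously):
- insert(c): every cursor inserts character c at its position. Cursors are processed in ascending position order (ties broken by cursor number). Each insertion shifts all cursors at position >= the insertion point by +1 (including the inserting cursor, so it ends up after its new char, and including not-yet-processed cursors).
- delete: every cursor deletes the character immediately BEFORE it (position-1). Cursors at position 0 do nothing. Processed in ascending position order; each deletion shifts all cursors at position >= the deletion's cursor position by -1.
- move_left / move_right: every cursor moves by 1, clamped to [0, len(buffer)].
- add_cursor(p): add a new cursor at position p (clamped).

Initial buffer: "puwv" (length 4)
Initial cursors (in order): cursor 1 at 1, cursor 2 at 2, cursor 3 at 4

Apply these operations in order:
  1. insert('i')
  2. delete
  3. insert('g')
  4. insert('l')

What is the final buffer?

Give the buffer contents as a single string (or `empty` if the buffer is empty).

Answer: pgluglwvgl

Derivation:
After op 1 (insert('i')): buffer="piuiwvi" (len 7), cursors c1@2 c2@4 c3@7, authorship .1.2..3
After op 2 (delete): buffer="puwv" (len 4), cursors c1@1 c2@2 c3@4, authorship ....
After op 3 (insert('g')): buffer="pgugwvg" (len 7), cursors c1@2 c2@4 c3@7, authorship .1.2..3
After op 4 (insert('l')): buffer="pgluglwvgl" (len 10), cursors c1@3 c2@6 c3@10, authorship .11.22..33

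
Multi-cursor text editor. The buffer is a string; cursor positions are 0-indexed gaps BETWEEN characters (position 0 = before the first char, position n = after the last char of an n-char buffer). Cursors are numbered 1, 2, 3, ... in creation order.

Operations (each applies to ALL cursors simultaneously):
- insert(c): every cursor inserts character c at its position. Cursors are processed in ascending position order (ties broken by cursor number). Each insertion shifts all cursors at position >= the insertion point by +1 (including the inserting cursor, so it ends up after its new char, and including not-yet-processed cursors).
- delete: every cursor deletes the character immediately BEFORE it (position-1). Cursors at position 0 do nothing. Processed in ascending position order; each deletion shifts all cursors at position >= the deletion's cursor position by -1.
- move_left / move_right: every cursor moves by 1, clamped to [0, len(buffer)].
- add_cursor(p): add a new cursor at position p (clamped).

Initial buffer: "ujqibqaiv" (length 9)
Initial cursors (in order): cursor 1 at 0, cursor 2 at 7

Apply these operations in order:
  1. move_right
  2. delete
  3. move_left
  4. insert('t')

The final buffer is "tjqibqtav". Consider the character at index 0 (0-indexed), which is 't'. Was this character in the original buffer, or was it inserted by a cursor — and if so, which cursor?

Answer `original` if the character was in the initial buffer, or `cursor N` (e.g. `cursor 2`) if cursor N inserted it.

Answer: cursor 1

Derivation:
After op 1 (move_right): buffer="ujqibqaiv" (len 9), cursors c1@1 c2@8, authorship .........
After op 2 (delete): buffer="jqibqav" (len 7), cursors c1@0 c2@6, authorship .......
After op 3 (move_left): buffer="jqibqav" (len 7), cursors c1@0 c2@5, authorship .......
After op 4 (insert('t')): buffer="tjqibqtav" (len 9), cursors c1@1 c2@7, authorship 1.....2..
Authorship (.=original, N=cursor N): 1 . . . . . 2 . .
Index 0: author = 1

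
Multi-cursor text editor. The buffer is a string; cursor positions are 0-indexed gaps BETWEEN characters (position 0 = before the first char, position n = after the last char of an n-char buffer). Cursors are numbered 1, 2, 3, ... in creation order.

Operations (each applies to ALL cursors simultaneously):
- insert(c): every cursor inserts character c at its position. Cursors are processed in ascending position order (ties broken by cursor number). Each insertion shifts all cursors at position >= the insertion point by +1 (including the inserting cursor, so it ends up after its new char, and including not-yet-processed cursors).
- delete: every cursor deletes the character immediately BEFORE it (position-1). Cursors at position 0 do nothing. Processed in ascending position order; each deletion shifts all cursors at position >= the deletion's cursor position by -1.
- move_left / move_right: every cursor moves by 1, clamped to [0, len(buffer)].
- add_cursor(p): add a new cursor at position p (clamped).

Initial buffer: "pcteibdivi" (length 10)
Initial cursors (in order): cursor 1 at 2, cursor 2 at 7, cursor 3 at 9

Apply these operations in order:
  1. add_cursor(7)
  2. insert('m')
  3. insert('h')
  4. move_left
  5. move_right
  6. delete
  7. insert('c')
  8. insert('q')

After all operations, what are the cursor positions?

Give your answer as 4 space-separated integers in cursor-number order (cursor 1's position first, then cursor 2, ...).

Answer: 5 16 21 16

Derivation:
After op 1 (add_cursor(7)): buffer="pcteibdivi" (len 10), cursors c1@2 c2@7 c4@7 c3@9, authorship ..........
After op 2 (insert('m')): buffer="pcmteibdmmivmi" (len 14), cursors c1@3 c2@10 c4@10 c3@13, authorship ..1.....24..3.
After op 3 (insert('h')): buffer="pcmhteibdmmhhivmhi" (len 18), cursors c1@4 c2@13 c4@13 c3@17, authorship ..11.....2424..33.
After op 4 (move_left): buffer="pcmhteibdmmhhivmhi" (len 18), cursors c1@3 c2@12 c4@12 c3@16, authorship ..11.....2424..33.
After op 5 (move_right): buffer="pcmhteibdmmhhivmhi" (len 18), cursors c1@4 c2@13 c4@13 c3@17, authorship ..11.....2424..33.
After op 6 (delete): buffer="pcmteibdmmivmi" (len 14), cursors c1@3 c2@10 c4@10 c3@13, authorship ..1.....24..3.
After op 7 (insert('c')): buffer="pcmcteibdmmccivmci" (len 18), cursors c1@4 c2@13 c4@13 c3@17, authorship ..11.....2424..33.
After op 8 (insert('q')): buffer="pcmcqteibdmmccqqivmcqi" (len 22), cursors c1@5 c2@16 c4@16 c3@21, authorship ..111.....242424..333.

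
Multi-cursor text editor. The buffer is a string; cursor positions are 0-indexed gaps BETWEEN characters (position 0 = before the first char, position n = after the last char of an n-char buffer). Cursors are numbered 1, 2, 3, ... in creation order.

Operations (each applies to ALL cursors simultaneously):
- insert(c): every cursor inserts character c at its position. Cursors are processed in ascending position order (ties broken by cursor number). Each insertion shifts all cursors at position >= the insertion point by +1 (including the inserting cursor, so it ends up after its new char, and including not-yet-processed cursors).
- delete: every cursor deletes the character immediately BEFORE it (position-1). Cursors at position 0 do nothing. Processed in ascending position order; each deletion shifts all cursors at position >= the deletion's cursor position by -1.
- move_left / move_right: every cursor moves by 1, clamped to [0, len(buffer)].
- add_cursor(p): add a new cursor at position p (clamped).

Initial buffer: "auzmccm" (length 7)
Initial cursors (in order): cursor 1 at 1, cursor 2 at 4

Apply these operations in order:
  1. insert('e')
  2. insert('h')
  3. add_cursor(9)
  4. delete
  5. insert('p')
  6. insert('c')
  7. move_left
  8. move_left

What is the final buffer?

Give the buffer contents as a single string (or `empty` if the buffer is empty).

After op 1 (insert('e')): buffer="aeuzmeccm" (len 9), cursors c1@2 c2@6, authorship .1...2...
After op 2 (insert('h')): buffer="aehuzmehccm" (len 11), cursors c1@3 c2@8, authorship .11...22...
After op 3 (add_cursor(9)): buffer="aehuzmehccm" (len 11), cursors c1@3 c2@8 c3@9, authorship .11...22...
After op 4 (delete): buffer="aeuzmecm" (len 8), cursors c1@2 c2@6 c3@6, authorship .1...2..
After op 5 (insert('p')): buffer="aepuzmeppcm" (len 11), cursors c1@3 c2@9 c3@9, authorship .11...223..
After op 6 (insert('c')): buffer="aepcuzmeppcccm" (len 14), cursors c1@4 c2@12 c3@12, authorship .111...22323..
After op 7 (move_left): buffer="aepcuzmeppcccm" (len 14), cursors c1@3 c2@11 c3@11, authorship .111...22323..
After op 8 (move_left): buffer="aepcuzmeppcccm" (len 14), cursors c1@2 c2@10 c3@10, authorship .111...22323..

Answer: aepcuzmeppcccm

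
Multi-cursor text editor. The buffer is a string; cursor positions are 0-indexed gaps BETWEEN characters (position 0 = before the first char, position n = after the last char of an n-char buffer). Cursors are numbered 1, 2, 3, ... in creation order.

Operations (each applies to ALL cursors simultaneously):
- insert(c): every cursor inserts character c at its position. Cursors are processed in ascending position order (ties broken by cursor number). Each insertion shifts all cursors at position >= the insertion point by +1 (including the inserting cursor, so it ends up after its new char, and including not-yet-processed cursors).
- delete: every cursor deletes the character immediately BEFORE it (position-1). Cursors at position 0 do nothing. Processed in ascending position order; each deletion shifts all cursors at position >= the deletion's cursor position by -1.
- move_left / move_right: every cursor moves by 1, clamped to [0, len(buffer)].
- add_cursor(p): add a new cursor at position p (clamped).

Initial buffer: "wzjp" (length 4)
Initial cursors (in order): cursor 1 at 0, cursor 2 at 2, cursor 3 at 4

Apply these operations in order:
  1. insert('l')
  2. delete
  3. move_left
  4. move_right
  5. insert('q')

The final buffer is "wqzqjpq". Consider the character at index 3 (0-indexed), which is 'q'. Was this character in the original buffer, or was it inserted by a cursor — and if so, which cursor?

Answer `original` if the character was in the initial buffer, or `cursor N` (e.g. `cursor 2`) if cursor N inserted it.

After op 1 (insert('l')): buffer="lwzljpl" (len 7), cursors c1@1 c2@4 c3@7, authorship 1..2..3
After op 2 (delete): buffer="wzjp" (len 4), cursors c1@0 c2@2 c3@4, authorship ....
After op 3 (move_left): buffer="wzjp" (len 4), cursors c1@0 c2@1 c3@3, authorship ....
After op 4 (move_right): buffer="wzjp" (len 4), cursors c1@1 c2@2 c3@4, authorship ....
After op 5 (insert('q')): buffer="wqzqjpq" (len 7), cursors c1@2 c2@4 c3@7, authorship .1.2..3
Authorship (.=original, N=cursor N): . 1 . 2 . . 3
Index 3: author = 2

Answer: cursor 2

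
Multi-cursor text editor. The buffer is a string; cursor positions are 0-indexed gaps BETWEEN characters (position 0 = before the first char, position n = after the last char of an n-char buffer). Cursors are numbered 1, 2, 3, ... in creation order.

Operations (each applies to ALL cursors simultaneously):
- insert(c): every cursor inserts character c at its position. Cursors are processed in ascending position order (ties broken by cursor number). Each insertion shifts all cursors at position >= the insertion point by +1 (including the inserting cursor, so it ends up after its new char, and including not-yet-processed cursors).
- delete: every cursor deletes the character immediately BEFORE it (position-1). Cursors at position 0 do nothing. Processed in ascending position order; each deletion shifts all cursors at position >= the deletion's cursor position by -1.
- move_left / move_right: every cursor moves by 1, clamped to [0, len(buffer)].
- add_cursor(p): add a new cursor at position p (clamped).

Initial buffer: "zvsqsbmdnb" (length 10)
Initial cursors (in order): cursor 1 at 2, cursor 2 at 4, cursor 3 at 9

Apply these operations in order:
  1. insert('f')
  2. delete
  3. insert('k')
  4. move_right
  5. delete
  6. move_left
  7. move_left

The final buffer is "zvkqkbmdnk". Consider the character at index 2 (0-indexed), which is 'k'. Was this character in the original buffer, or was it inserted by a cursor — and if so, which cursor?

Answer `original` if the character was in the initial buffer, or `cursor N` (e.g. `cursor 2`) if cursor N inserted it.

Answer: cursor 1

Derivation:
After op 1 (insert('f')): buffer="zvfsqfsbmdnfb" (len 13), cursors c1@3 c2@6 c3@12, authorship ..1..2.....3.
After op 2 (delete): buffer="zvsqsbmdnb" (len 10), cursors c1@2 c2@4 c3@9, authorship ..........
After op 3 (insert('k')): buffer="zvksqksbmdnkb" (len 13), cursors c1@3 c2@6 c3@12, authorship ..1..2.....3.
After op 4 (move_right): buffer="zvksqksbmdnkb" (len 13), cursors c1@4 c2@7 c3@13, authorship ..1..2.....3.
After op 5 (delete): buffer="zvkqkbmdnk" (len 10), cursors c1@3 c2@5 c3@10, authorship ..1.2....3
After op 6 (move_left): buffer="zvkqkbmdnk" (len 10), cursors c1@2 c2@4 c3@9, authorship ..1.2....3
After op 7 (move_left): buffer="zvkqkbmdnk" (len 10), cursors c1@1 c2@3 c3@8, authorship ..1.2....3
Authorship (.=original, N=cursor N): . . 1 . 2 . . . . 3
Index 2: author = 1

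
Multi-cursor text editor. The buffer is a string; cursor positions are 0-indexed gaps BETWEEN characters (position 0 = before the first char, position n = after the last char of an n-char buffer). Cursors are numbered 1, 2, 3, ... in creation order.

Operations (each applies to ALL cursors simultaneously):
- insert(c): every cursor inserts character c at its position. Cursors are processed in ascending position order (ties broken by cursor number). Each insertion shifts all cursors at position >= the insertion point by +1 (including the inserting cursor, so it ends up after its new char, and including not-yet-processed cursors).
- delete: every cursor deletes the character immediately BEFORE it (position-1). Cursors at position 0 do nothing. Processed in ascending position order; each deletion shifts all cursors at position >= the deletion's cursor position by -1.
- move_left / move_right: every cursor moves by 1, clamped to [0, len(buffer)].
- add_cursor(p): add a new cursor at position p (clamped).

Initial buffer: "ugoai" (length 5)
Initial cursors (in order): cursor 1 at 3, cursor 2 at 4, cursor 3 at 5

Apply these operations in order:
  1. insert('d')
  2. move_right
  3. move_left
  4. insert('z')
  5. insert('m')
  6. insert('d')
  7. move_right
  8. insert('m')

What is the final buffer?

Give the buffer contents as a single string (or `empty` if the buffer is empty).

After op 1 (insert('d')): buffer="ugodadid" (len 8), cursors c1@4 c2@6 c3@8, authorship ...1.2.3
After op 2 (move_right): buffer="ugodadid" (len 8), cursors c1@5 c2@7 c3@8, authorship ...1.2.3
After op 3 (move_left): buffer="ugodadid" (len 8), cursors c1@4 c2@6 c3@7, authorship ...1.2.3
After op 4 (insert('z')): buffer="ugodzadzizd" (len 11), cursors c1@5 c2@8 c3@10, authorship ...11.22.33
After op 5 (insert('m')): buffer="ugodzmadzmizmd" (len 14), cursors c1@6 c2@10 c3@13, authorship ...111.222.333
After op 6 (insert('d')): buffer="ugodzmdadzmdizmdd" (len 17), cursors c1@7 c2@12 c3@16, authorship ...1111.2222.3333
After op 7 (move_right): buffer="ugodzmdadzmdizmdd" (len 17), cursors c1@8 c2@13 c3@17, authorship ...1111.2222.3333
After op 8 (insert('m')): buffer="ugodzmdamdzmdimzmddm" (len 20), cursors c1@9 c2@15 c3@20, authorship ...1111.12222.233333

Answer: ugodzmdamdzmdimzmddm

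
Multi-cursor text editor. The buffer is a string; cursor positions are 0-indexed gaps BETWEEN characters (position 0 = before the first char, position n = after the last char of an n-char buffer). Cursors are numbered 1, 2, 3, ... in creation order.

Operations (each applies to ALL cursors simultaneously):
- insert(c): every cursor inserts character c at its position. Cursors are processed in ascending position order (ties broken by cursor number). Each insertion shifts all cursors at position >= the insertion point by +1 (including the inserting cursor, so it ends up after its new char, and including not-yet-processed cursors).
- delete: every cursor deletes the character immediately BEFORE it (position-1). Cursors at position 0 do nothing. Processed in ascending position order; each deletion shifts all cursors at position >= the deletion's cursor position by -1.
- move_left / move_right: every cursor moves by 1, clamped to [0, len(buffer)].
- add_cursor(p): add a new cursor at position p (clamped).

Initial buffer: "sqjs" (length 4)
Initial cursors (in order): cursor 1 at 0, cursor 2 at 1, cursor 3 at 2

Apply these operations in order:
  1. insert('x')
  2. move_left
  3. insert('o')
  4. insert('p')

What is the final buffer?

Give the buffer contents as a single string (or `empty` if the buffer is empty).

Answer: opxsopxqopxjs

Derivation:
After op 1 (insert('x')): buffer="xsxqxjs" (len 7), cursors c1@1 c2@3 c3@5, authorship 1.2.3..
After op 2 (move_left): buffer="xsxqxjs" (len 7), cursors c1@0 c2@2 c3@4, authorship 1.2.3..
After op 3 (insert('o')): buffer="oxsoxqoxjs" (len 10), cursors c1@1 c2@4 c3@7, authorship 11.22.33..
After op 4 (insert('p')): buffer="opxsopxqopxjs" (len 13), cursors c1@2 c2@6 c3@10, authorship 111.222.333..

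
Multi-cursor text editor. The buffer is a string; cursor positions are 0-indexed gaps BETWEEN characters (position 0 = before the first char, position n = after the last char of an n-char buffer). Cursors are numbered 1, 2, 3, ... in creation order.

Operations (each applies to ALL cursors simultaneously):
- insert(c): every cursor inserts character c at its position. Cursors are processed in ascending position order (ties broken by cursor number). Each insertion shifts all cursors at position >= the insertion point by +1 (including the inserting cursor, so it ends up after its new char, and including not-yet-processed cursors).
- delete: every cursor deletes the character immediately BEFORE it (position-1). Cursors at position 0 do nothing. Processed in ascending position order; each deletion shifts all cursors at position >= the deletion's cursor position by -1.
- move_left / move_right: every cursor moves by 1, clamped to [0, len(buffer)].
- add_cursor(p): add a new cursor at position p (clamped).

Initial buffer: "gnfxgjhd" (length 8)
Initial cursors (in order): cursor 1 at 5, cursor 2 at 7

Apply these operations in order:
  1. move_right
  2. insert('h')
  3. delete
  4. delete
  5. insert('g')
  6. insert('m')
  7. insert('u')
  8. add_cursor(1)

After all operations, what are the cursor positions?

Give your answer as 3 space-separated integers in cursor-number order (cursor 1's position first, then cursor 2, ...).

After op 1 (move_right): buffer="gnfxgjhd" (len 8), cursors c1@6 c2@8, authorship ........
After op 2 (insert('h')): buffer="gnfxgjhhdh" (len 10), cursors c1@7 c2@10, authorship ......1..2
After op 3 (delete): buffer="gnfxgjhd" (len 8), cursors c1@6 c2@8, authorship ........
After op 4 (delete): buffer="gnfxgh" (len 6), cursors c1@5 c2@6, authorship ......
After op 5 (insert('g')): buffer="gnfxgghg" (len 8), cursors c1@6 c2@8, authorship .....1.2
After op 6 (insert('m')): buffer="gnfxggmhgm" (len 10), cursors c1@7 c2@10, authorship .....11.22
After op 7 (insert('u')): buffer="gnfxggmuhgmu" (len 12), cursors c1@8 c2@12, authorship .....111.222
After op 8 (add_cursor(1)): buffer="gnfxggmuhgmu" (len 12), cursors c3@1 c1@8 c2@12, authorship .....111.222

Answer: 8 12 1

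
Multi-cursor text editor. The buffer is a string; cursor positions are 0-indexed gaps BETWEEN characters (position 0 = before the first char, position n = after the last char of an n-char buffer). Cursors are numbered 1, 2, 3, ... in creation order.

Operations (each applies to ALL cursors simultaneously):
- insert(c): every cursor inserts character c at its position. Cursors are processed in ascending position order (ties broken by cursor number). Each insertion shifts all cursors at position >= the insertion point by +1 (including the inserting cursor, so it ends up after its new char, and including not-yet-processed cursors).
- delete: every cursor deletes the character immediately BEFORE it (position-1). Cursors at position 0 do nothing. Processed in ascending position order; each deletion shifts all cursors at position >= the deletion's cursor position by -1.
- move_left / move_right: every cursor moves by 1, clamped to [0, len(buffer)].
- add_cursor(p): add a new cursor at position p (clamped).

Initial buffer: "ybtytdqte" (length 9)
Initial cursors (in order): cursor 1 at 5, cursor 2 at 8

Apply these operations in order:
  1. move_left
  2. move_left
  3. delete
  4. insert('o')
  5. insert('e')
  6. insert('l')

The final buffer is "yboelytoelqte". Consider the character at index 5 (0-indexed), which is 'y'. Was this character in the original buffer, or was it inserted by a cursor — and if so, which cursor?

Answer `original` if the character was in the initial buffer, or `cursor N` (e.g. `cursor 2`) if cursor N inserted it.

Answer: original

Derivation:
After op 1 (move_left): buffer="ybtytdqte" (len 9), cursors c1@4 c2@7, authorship .........
After op 2 (move_left): buffer="ybtytdqte" (len 9), cursors c1@3 c2@6, authorship .........
After op 3 (delete): buffer="ybytqte" (len 7), cursors c1@2 c2@4, authorship .......
After op 4 (insert('o')): buffer="yboytoqte" (len 9), cursors c1@3 c2@6, authorship ..1..2...
After op 5 (insert('e')): buffer="yboeytoeqte" (len 11), cursors c1@4 c2@8, authorship ..11..22...
After op 6 (insert('l')): buffer="yboelytoelqte" (len 13), cursors c1@5 c2@10, authorship ..111..222...
Authorship (.=original, N=cursor N): . . 1 1 1 . . 2 2 2 . . .
Index 5: author = original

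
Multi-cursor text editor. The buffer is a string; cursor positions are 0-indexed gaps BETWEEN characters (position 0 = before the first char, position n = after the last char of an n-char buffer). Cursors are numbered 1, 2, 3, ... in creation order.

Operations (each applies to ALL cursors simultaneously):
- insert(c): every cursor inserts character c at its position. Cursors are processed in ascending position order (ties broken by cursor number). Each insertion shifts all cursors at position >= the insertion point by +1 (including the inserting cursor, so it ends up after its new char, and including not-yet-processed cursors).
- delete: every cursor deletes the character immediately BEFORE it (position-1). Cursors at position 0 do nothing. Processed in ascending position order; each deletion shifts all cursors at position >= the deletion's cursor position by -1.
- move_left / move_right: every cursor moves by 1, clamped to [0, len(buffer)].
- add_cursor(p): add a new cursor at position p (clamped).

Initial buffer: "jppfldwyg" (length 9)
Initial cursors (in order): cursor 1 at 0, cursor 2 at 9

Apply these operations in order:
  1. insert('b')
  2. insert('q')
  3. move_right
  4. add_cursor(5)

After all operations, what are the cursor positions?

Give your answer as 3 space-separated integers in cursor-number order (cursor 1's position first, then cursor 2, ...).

After op 1 (insert('b')): buffer="bjppfldwygb" (len 11), cursors c1@1 c2@11, authorship 1.........2
After op 2 (insert('q')): buffer="bqjppfldwygbq" (len 13), cursors c1@2 c2@13, authorship 11.........22
After op 3 (move_right): buffer="bqjppfldwygbq" (len 13), cursors c1@3 c2@13, authorship 11.........22
After op 4 (add_cursor(5)): buffer="bqjppfldwygbq" (len 13), cursors c1@3 c3@5 c2@13, authorship 11.........22

Answer: 3 13 5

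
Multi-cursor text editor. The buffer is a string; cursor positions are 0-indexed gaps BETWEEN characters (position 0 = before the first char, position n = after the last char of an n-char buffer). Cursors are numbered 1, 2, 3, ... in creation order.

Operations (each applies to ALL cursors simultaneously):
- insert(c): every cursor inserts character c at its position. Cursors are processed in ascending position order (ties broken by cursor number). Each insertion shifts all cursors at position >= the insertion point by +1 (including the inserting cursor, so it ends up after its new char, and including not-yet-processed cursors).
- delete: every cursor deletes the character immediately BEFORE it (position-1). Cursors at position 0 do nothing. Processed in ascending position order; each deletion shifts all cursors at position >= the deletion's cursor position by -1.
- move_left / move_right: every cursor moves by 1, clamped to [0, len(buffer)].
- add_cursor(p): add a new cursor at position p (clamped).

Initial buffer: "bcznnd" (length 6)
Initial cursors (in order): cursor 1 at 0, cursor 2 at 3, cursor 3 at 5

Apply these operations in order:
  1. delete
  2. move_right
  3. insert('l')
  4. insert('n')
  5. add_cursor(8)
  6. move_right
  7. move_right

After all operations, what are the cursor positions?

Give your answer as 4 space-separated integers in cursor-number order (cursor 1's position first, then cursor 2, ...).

After op 1 (delete): buffer="bcnd" (len 4), cursors c1@0 c2@2 c3@3, authorship ....
After op 2 (move_right): buffer="bcnd" (len 4), cursors c1@1 c2@3 c3@4, authorship ....
After op 3 (insert('l')): buffer="blcnldl" (len 7), cursors c1@2 c2@5 c3@7, authorship .1..2.3
After op 4 (insert('n')): buffer="blncnlndln" (len 10), cursors c1@3 c2@7 c3@10, authorship .11..22.33
After op 5 (add_cursor(8)): buffer="blncnlndln" (len 10), cursors c1@3 c2@7 c4@8 c3@10, authorship .11..22.33
After op 6 (move_right): buffer="blncnlndln" (len 10), cursors c1@4 c2@8 c4@9 c3@10, authorship .11..22.33
After op 7 (move_right): buffer="blncnlndln" (len 10), cursors c1@5 c2@9 c3@10 c4@10, authorship .11..22.33

Answer: 5 9 10 10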